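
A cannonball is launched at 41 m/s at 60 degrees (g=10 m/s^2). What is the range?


Given: v0 = 41 m/s, theta = 60 deg, g = 10 m/s^2
sin(2*60) = sin(120) = sqrt(3)/2
Using R = v0^2 * sin(2*theta) / g
R = 41^2 * (sqrt(3)/2) / 10
R = 1681 * sqrt(3) / 20
R = 1681/20*sqrt(3) m

1681/20*sqrt(3) m


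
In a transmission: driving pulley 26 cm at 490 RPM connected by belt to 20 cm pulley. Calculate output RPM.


Given: D1 = 26 cm, w1 = 490 RPM, D2 = 20 cm
Using D1*w1 = D2*w2
w2 = D1*w1 / D2
w2 = 26*490 / 20
w2 = 12740 / 20
w2 = 637 RPM

637 RPM


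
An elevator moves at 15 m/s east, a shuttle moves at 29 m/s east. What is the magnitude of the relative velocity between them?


Given: v_A = 15 m/s east, v_B = 29 m/s east
Both move in the same direction; relative speed = |v_A - v_B|
|15 - 29| = |-14|
= 14 m/s

14 m/s


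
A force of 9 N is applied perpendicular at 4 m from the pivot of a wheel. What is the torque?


Given: F = 9 N, r = 4 m, angle = 90 deg (perpendicular)
Using tau = F * r * sin(90)
sin(90) = 1
tau = 9 * 4 * 1
tau = 36 Nm

36 Nm


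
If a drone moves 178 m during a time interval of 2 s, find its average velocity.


Given: distance d = 178 m, time t = 2 s
Using v = d / t
v = 178 / 2
v = 89 m/s

89 m/s


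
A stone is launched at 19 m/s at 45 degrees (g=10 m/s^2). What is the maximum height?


Given: v0 = 19 m/s, theta = 45 deg, g = 10 m/s^2
sin^2(45) = 1/2
Using H = v0^2 * sin^2(theta) / (2*g)
H = 19^2 * 1/2 / (2*10)
H = 361 * 1/2 / 20
H = 361/2 / 20
H = 361/40 m

361/40 m


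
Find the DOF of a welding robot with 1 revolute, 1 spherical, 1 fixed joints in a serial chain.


Given: serial robot with 1 revolute, 1 spherical, 1 fixed joints
DOF contribution per joint type: revolute=1, prismatic=1, spherical=3, fixed=0
DOF = 1*1 + 1*3 + 1*0
DOF = 4

4


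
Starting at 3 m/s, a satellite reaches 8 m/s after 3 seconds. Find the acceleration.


Given: initial velocity v0 = 3 m/s, final velocity v = 8 m/s, time t = 3 s
Using a = (v - v0) / t
a = (8 - 3) / 3
a = 5 / 3
a = 5/3 m/s^2

5/3 m/s^2


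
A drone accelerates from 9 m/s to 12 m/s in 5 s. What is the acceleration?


Given: initial velocity v0 = 9 m/s, final velocity v = 12 m/s, time t = 5 s
Using a = (v - v0) / t
a = (12 - 9) / 5
a = 3 / 5
a = 3/5 m/s^2

3/5 m/s^2


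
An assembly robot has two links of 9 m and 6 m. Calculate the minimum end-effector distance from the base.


Given: L1 = 9 m, L2 = 6 m
For a 2-link planar arm, min reach = |L1 - L2| (second link folded back)
Min reach = |9 - 6|
Min reach = 3 m

3 m


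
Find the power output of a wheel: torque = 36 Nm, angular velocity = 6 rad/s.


Given: tau = 36 Nm, omega = 6 rad/s
Using P = tau * omega
P = 36 * 6
P = 216 W

216 W


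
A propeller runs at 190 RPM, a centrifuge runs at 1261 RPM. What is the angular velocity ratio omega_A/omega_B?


Given: RPM_A = 190, RPM_B = 1261
omega = 2*pi*RPM/60, so omega_A/omega_B = RPM_A / RPM_B
omega_A/omega_B = 190 / 1261
omega_A/omega_B = 190/1261

190/1261


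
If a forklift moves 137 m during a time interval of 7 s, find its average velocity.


Given: distance d = 137 m, time t = 7 s
Using v = d / t
v = 137 / 7
v = 137/7 m/s

137/7 m/s


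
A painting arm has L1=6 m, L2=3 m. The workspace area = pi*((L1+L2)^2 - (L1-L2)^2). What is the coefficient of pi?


Given: L1 = 6, L2 = 3
(L1+L2)^2 = (9)^2 = 81
(L1-L2)^2 = (3)^2 = 9
Difference = 81 - 9 = 72
This equals 4*L1*L2 = 4*6*3 = 72
Workspace area = 72*pi

72


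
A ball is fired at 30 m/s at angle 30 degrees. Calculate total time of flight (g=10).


Given: v0 = 30 m/s, theta = 30 deg, g = 10 m/s^2
sin(30) = 1/2
Using T = 2*v0*sin(theta) / g
T = 2*30*1/2 / 10
T = 30 / 10
T = 3 s

3 s


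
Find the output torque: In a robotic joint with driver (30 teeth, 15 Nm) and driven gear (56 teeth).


Given: N1 = 30, N2 = 56, T1 = 15 Nm
Using T2/T1 = N2/N1
T2 = T1 * N2 / N1
T2 = 15 * 56 / 30
T2 = 840 / 30
T2 = 28 Nm

28 Nm


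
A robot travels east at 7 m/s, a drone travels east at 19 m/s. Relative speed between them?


Given: v_A = 7 m/s east, v_B = 19 m/s east
Both move in the same direction; relative speed = |v_A - v_B|
|7 - 19| = |-12|
= 12 m/s

12 m/s


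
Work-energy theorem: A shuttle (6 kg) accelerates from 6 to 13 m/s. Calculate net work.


Given: m = 6 kg, v0 = 6 m/s, v = 13 m/s
Using W = (1/2)*m*(v^2 - v0^2)
v^2 = 13^2 = 169
v0^2 = 6^2 = 36
v^2 - v0^2 = 169 - 36 = 133
W = (1/2)*6*133 = 399 J

399 J


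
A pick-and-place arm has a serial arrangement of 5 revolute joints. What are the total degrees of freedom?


Given: serial robot with 5 revolute joints
DOF contribution per joint type: revolute=1, prismatic=1, spherical=3, fixed=0
DOF = 5*1
DOF = 5

5


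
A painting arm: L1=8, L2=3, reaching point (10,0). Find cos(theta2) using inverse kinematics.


Given: L1 = 8, L2 = 3, target (x, y) = (10, 0)
Using cos(theta2) = (x^2 + y^2 - L1^2 - L2^2) / (2*L1*L2)
x^2 + y^2 = 10^2 + 0 = 100
L1^2 + L2^2 = 64 + 9 = 73
Numerator = 100 - 73 = 27
Denominator = 2*8*3 = 48
cos(theta2) = 27/48 = 9/16

9/16


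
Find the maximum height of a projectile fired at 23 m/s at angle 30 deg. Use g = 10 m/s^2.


Given: v0 = 23 m/s, theta = 30 deg, g = 10 m/s^2
sin^2(30) = 1/4
Using H = v0^2 * sin^2(theta) / (2*g)
H = 23^2 * 1/4 / (2*10)
H = 529 * 1/4 / 20
H = 529/4 / 20
H = 529/80 m

529/80 m


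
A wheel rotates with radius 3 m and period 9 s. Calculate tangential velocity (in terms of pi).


Given: radius r = 3 m, period T = 9 s
Using v = 2*pi*r / T
v = 2*pi*3 / 9
v = 6*pi / 9
v = 2/3*pi m/s

2/3*pi m/s


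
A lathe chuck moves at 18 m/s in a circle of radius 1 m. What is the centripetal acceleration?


Given: v = 18 m/s, r = 1 m
Using a_c = v^2 / r
a_c = 18^2 / 1
a_c = 324 / 1
a_c = 324 m/s^2

324 m/s^2


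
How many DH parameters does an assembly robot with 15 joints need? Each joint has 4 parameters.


Given: 15 joints, 4 DH parameters per joint (d, theta, a, alpha)
Total DH parameters = number_of_joints * 4
Total = 15 * 4
Total = 60

60


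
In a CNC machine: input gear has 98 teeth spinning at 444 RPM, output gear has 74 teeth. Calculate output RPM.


Given: N1 = 98 teeth, w1 = 444 RPM, N2 = 74 teeth
Using N1*w1 = N2*w2
w2 = N1*w1 / N2
w2 = 98*444 / 74
w2 = 43512 / 74
w2 = 588 RPM

588 RPM


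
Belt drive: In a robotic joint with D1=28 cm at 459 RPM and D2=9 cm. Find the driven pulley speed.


Given: D1 = 28 cm, w1 = 459 RPM, D2 = 9 cm
Using D1*w1 = D2*w2
w2 = D1*w1 / D2
w2 = 28*459 / 9
w2 = 12852 / 9
w2 = 1428 RPM

1428 RPM


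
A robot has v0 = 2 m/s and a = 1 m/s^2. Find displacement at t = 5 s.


Given: v0 = 2 m/s, a = 1 m/s^2, t = 5 s
Using s = v0*t + (1/2)*a*t^2
s = 2*5 + (1/2)*1*5^2
s = 10 + (1/2)*25
s = 10 + 25/2
s = 45/2

45/2 m


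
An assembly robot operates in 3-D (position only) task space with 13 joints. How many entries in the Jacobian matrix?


Given: task space dimension = 3, joints = 13
Jacobian is a 3 x 13 matrix
Total entries = rows * columns
Total = 3 * 13
Total = 39

39


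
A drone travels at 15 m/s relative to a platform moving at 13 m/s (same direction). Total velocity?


Given: object velocity = 15 m/s, platform velocity = 13 m/s (same direction)
Using classical velocity addition: v_total = v_object + v_platform
v_total = 15 + 13
v_total = 28 m/s

28 m/s


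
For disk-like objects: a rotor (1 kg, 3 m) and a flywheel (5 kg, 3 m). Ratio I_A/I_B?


Given: M1=1 kg, R1=3 m, M2=5 kg, R2=3 m
For a disk: I = (1/2)*M*R^2, so I_A/I_B = (M1*R1^2)/(M2*R2^2)
M1*R1^2 = 1*9 = 9
M2*R2^2 = 5*9 = 45
I_A/I_B = 9/45 = 1/5

1/5


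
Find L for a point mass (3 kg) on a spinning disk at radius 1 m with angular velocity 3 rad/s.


Given: m = 3 kg, r = 1 m, omega = 3 rad/s
For a point mass: I = m*r^2
I = 3*1^2 = 3*1 = 3
L = I*omega = 3*3
L = 9 kg*m^2/s

9 kg*m^2/s


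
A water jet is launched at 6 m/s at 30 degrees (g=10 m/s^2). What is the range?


Given: v0 = 6 m/s, theta = 30 deg, g = 10 m/s^2
sin(2*30) = sin(60) = sqrt(3)/2
Using R = v0^2 * sin(2*theta) / g
R = 6^2 * (sqrt(3)/2) / 10
R = 36 * sqrt(3) / 20
R = 9/5*sqrt(3) m

9/5*sqrt(3) m


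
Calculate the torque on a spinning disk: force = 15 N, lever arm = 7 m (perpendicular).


Given: F = 15 N, r = 7 m, angle = 90 deg (perpendicular)
Using tau = F * r * sin(90)
sin(90) = 1
tau = 15 * 7 * 1
tau = 105 Nm

105 Nm


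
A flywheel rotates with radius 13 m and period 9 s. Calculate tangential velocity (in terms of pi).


Given: radius r = 13 m, period T = 9 s
Using v = 2*pi*r / T
v = 2*pi*13 / 9
v = 26*pi / 9
v = 26/9*pi m/s

26/9*pi m/s


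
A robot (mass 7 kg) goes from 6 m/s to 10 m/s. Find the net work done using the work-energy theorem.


Given: m = 7 kg, v0 = 6 m/s, v = 10 m/s
Using W = (1/2)*m*(v^2 - v0^2)
v^2 = 10^2 = 100
v0^2 = 6^2 = 36
v^2 - v0^2 = 100 - 36 = 64
W = (1/2)*7*64 = 224 J

224 J


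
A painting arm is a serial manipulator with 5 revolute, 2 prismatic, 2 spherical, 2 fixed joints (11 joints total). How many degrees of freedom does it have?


Given: serial robot with 5 revolute, 2 prismatic, 2 spherical, 2 fixed joints
DOF contribution per joint type: revolute=1, prismatic=1, spherical=3, fixed=0
DOF = 5*1 + 2*1 + 2*3 + 2*0
DOF = 13

13


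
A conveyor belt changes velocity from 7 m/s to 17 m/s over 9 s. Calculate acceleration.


Given: initial velocity v0 = 7 m/s, final velocity v = 17 m/s, time t = 9 s
Using a = (v - v0) / t
a = (17 - 7) / 9
a = 10 / 9
a = 10/9 m/s^2

10/9 m/s^2


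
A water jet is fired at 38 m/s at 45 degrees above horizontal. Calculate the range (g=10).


Given: v0 = 38 m/s, theta = 45 deg, g = 10 m/s^2
sin(2*45) = sin(90) = 1
Using R = v0^2 * sin(2*theta) / g
R = 38^2 * 1 / 10
R = 1444 / 10
R = 722/5 m

722/5 m


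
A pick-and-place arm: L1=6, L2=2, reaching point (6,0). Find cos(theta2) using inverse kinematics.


Given: L1 = 6, L2 = 2, target (x, y) = (6, 0)
Using cos(theta2) = (x^2 + y^2 - L1^2 - L2^2) / (2*L1*L2)
x^2 + y^2 = 6^2 + 0 = 36
L1^2 + L2^2 = 36 + 4 = 40
Numerator = 36 - 40 = -4
Denominator = 2*6*2 = 24
cos(theta2) = -4/24 = -1/6

-1/6


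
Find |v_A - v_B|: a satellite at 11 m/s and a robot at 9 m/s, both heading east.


Given: v_A = 11 m/s east, v_B = 9 m/s east
Both move in the same direction; relative speed = |v_A - v_B|
|11 - 9| = |2|
= 2 m/s

2 m/s


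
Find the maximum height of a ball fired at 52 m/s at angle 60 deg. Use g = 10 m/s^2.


Given: v0 = 52 m/s, theta = 60 deg, g = 10 m/s^2
sin^2(60) = 3/4
Using H = v0^2 * sin^2(theta) / (2*g)
H = 52^2 * 3/4 / (2*10)
H = 2704 * 3/4 / 20
H = 2028 / 20
H = 507/5 m

507/5 m


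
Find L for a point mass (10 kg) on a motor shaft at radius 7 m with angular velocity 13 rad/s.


Given: m = 10 kg, r = 7 m, omega = 13 rad/s
For a point mass: I = m*r^2
I = 10*7^2 = 10*49 = 490
L = I*omega = 490*13
L = 6370 kg*m^2/s

6370 kg*m^2/s


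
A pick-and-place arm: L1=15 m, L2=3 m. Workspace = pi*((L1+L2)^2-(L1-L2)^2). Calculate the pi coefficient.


Given: L1 = 15, L2 = 3
(L1+L2)^2 = (18)^2 = 324
(L1-L2)^2 = (12)^2 = 144
Difference = 324 - 144 = 180
This equals 4*L1*L2 = 4*15*3 = 180
Workspace area = 180*pi

180


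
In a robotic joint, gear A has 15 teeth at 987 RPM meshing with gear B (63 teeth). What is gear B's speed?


Given: N1 = 15 teeth, w1 = 987 RPM, N2 = 63 teeth
Using N1*w1 = N2*w2
w2 = N1*w1 / N2
w2 = 15*987 / 63
w2 = 14805 / 63
w2 = 235 RPM

235 RPM


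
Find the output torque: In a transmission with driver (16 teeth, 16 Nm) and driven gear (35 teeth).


Given: N1 = 16, N2 = 35, T1 = 16 Nm
Using T2/T1 = N2/N1
T2 = T1 * N2 / N1
T2 = 16 * 35 / 16
T2 = 560 / 16
T2 = 35 Nm

35 Nm


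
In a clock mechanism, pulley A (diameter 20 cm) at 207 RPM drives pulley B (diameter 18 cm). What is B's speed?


Given: D1 = 20 cm, w1 = 207 RPM, D2 = 18 cm
Using D1*w1 = D2*w2
w2 = D1*w1 / D2
w2 = 20*207 / 18
w2 = 4140 / 18
w2 = 230 RPM

230 RPM


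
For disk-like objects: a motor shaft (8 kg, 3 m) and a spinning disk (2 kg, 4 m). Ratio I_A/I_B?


Given: M1=8 kg, R1=3 m, M2=2 kg, R2=4 m
For a disk: I = (1/2)*M*R^2, so I_A/I_B = (M1*R1^2)/(M2*R2^2)
M1*R1^2 = 8*9 = 72
M2*R2^2 = 2*16 = 32
I_A/I_B = 72/32 = 9/4

9/4


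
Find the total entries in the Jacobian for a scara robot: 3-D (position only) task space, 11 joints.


Given: task space dimension = 3, joints = 11
Jacobian is a 3 x 11 matrix
Total entries = rows * columns
Total = 3 * 11
Total = 33

33


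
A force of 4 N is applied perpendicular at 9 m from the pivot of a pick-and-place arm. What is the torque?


Given: F = 4 N, r = 9 m, angle = 90 deg (perpendicular)
Using tau = F * r * sin(90)
sin(90) = 1
tau = 4 * 9 * 1
tau = 36 Nm

36 Nm


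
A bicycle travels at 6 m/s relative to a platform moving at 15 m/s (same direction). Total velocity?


Given: object velocity = 6 m/s, platform velocity = 15 m/s (same direction)
Using classical velocity addition: v_total = v_object + v_platform
v_total = 6 + 15
v_total = 21 m/s

21 m/s


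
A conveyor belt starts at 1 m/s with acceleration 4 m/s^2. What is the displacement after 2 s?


Given: v0 = 1 m/s, a = 4 m/s^2, t = 2 s
Using s = v0*t + (1/2)*a*t^2
s = 1*2 + (1/2)*4*2^2
s = 2 + (1/2)*16
s = 2 + 8
s = 10

10 m


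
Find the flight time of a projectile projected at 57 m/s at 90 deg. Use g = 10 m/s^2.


Given: v0 = 57 m/s, theta = 90 deg, g = 10 m/s^2
sin(90) = 1
Using T = 2*v0*sin(theta) / g
T = 2*57*1 / 10
T = 114 / 10
T = 57/5 s

57/5 s


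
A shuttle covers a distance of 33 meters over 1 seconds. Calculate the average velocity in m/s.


Given: distance d = 33 m, time t = 1 s
Using v = d / t
v = 33 / 1
v = 33 m/s

33 m/s


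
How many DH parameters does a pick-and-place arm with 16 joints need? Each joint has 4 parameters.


Given: 16 joints, 4 DH parameters per joint (d, theta, a, alpha)
Total DH parameters = number_of_joints * 4
Total = 16 * 4
Total = 64

64


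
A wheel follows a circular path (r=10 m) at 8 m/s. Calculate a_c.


Given: v = 8 m/s, r = 10 m
Using a_c = v^2 / r
a_c = 8^2 / 10
a_c = 64 / 10
a_c = 32/5 m/s^2

32/5 m/s^2


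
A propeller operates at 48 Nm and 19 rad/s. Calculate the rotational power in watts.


Given: tau = 48 Nm, omega = 19 rad/s
Using P = tau * omega
P = 48 * 19
P = 912 W

912 W


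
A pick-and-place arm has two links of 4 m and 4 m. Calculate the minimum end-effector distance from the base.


Given: L1 = 4 m, L2 = 4 m
For a 2-link planar arm, min reach = |L1 - L2| (second link folded back)
Min reach = |4 - 4|
Min reach = 0 m

0 m


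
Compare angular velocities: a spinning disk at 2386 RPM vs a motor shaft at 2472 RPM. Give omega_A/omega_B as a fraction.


Given: RPM_A = 2386, RPM_B = 2472
omega = 2*pi*RPM/60, so omega_A/omega_B = RPM_A / RPM_B
omega_A/omega_B = 2386 / 2472
omega_A/omega_B = 1193/1236

1193/1236


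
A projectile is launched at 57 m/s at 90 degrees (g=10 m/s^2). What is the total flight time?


Given: v0 = 57 m/s, theta = 90 deg, g = 10 m/s^2
sin(90) = 1
Using T = 2*v0*sin(theta) / g
T = 2*57*1 / 10
T = 114 / 10
T = 57/5 s

57/5 s


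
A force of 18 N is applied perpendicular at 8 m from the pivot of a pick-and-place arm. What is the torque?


Given: F = 18 N, r = 8 m, angle = 90 deg (perpendicular)
Using tau = F * r * sin(90)
sin(90) = 1
tau = 18 * 8 * 1
tau = 144 Nm

144 Nm


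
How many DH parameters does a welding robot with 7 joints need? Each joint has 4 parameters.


Given: 7 joints, 4 DH parameters per joint (d, theta, a, alpha)
Total DH parameters = number_of_joints * 4
Total = 7 * 4
Total = 28

28


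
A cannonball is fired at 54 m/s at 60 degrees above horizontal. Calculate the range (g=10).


Given: v0 = 54 m/s, theta = 60 deg, g = 10 m/s^2
sin(2*60) = sin(120) = sqrt(3)/2
Using R = v0^2 * sin(2*theta) / g
R = 54^2 * (sqrt(3)/2) / 10
R = 2916 * sqrt(3) / 20
R = 729/5*sqrt(3) m

729/5*sqrt(3) m


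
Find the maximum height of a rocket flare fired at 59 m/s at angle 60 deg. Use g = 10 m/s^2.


Given: v0 = 59 m/s, theta = 60 deg, g = 10 m/s^2
sin^2(60) = 3/4
Using H = v0^2 * sin^2(theta) / (2*g)
H = 59^2 * 3/4 / (2*10)
H = 3481 * 3/4 / 20
H = 10443/4 / 20
H = 10443/80 m

10443/80 m


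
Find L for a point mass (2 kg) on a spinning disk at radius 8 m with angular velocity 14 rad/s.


Given: m = 2 kg, r = 8 m, omega = 14 rad/s
For a point mass: I = m*r^2
I = 2*8^2 = 2*64 = 128
L = I*omega = 128*14
L = 1792 kg*m^2/s

1792 kg*m^2/s


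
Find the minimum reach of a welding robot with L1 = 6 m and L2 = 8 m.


Given: L1 = 6 m, L2 = 8 m
For a 2-link planar arm, min reach = |L1 - L2| (second link folded back)
Min reach = |6 - 8|
Min reach = 2 m

2 m


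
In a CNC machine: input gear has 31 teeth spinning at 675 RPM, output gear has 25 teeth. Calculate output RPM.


Given: N1 = 31 teeth, w1 = 675 RPM, N2 = 25 teeth
Using N1*w1 = N2*w2
w2 = N1*w1 / N2
w2 = 31*675 / 25
w2 = 20925 / 25
w2 = 837 RPM

837 RPM


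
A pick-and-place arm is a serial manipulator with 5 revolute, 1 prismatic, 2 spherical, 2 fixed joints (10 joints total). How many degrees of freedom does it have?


Given: serial robot with 5 revolute, 1 prismatic, 2 spherical, 2 fixed joints
DOF contribution per joint type: revolute=1, prismatic=1, spherical=3, fixed=0
DOF = 5*1 + 1*1 + 2*3 + 2*0
DOF = 12

12


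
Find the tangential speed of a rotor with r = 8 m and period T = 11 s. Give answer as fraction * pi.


Given: radius r = 8 m, period T = 11 s
Using v = 2*pi*r / T
v = 2*pi*8 / 11
v = 16*pi / 11
v = 16/11*pi m/s

16/11*pi m/s


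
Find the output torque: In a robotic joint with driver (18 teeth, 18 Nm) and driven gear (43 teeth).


Given: N1 = 18, N2 = 43, T1 = 18 Nm
Using T2/T1 = N2/N1
T2 = T1 * N2 / N1
T2 = 18 * 43 / 18
T2 = 774 / 18
T2 = 43 Nm

43 Nm


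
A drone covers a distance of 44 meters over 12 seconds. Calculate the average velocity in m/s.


Given: distance d = 44 m, time t = 12 s
Using v = d / t
v = 44 / 12
v = 11/3 m/s

11/3 m/s


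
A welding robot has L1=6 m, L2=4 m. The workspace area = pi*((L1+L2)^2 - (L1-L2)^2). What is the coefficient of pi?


Given: L1 = 6, L2 = 4
(L1+L2)^2 = (10)^2 = 100
(L1-L2)^2 = (2)^2 = 4
Difference = 100 - 4 = 96
This equals 4*L1*L2 = 4*6*4 = 96
Workspace area = 96*pi

96


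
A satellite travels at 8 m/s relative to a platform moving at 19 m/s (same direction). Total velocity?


Given: object velocity = 8 m/s, platform velocity = 19 m/s (same direction)
Using classical velocity addition: v_total = v_object + v_platform
v_total = 8 + 19
v_total = 27 m/s

27 m/s


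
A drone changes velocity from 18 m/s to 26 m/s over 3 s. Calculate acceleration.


Given: initial velocity v0 = 18 m/s, final velocity v = 26 m/s, time t = 3 s
Using a = (v - v0) / t
a = (26 - 18) / 3
a = 8 / 3
a = 8/3 m/s^2

8/3 m/s^2


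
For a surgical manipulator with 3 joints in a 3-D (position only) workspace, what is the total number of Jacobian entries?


Given: task space dimension = 3, joints = 3
Jacobian is a 3 x 3 matrix
Total entries = rows * columns
Total = 3 * 3
Total = 9

9


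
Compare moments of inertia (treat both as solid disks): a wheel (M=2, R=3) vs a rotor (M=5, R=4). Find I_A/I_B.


Given: M1=2 kg, R1=3 m, M2=5 kg, R2=4 m
For a disk: I = (1/2)*M*R^2, so I_A/I_B = (M1*R1^2)/(M2*R2^2)
M1*R1^2 = 2*9 = 18
M2*R2^2 = 5*16 = 80
I_A/I_B = 18/80 = 9/40

9/40


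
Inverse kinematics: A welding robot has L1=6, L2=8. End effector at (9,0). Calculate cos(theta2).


Given: L1 = 6, L2 = 8, target (x, y) = (9, 0)
Using cos(theta2) = (x^2 + y^2 - L1^2 - L2^2) / (2*L1*L2)
x^2 + y^2 = 9^2 + 0 = 81
L1^2 + L2^2 = 36 + 64 = 100
Numerator = 81 - 100 = -19
Denominator = 2*6*8 = 96
cos(theta2) = -19/96 = -19/96

-19/96


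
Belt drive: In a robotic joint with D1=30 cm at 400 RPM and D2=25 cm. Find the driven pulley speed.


Given: D1 = 30 cm, w1 = 400 RPM, D2 = 25 cm
Using D1*w1 = D2*w2
w2 = D1*w1 / D2
w2 = 30*400 / 25
w2 = 12000 / 25
w2 = 480 RPM

480 RPM


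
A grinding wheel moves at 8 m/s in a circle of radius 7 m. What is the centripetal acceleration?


Given: v = 8 m/s, r = 7 m
Using a_c = v^2 / r
a_c = 8^2 / 7
a_c = 64 / 7
a_c = 64/7 m/s^2

64/7 m/s^2


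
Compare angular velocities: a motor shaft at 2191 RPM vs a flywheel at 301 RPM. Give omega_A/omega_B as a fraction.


Given: RPM_A = 2191, RPM_B = 301
omega = 2*pi*RPM/60, so omega_A/omega_B = RPM_A / RPM_B
omega_A/omega_B = 2191 / 301
omega_A/omega_B = 313/43

313/43


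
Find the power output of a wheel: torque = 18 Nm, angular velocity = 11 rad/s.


Given: tau = 18 Nm, omega = 11 rad/s
Using P = tau * omega
P = 18 * 11
P = 198 W

198 W


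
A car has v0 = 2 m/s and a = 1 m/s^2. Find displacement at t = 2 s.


Given: v0 = 2 m/s, a = 1 m/s^2, t = 2 s
Using s = v0*t + (1/2)*a*t^2
s = 2*2 + (1/2)*1*2^2
s = 4 + (1/2)*4
s = 4 + 2
s = 6

6 m


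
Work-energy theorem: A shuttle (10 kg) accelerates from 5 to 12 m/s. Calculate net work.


Given: m = 10 kg, v0 = 5 m/s, v = 12 m/s
Using W = (1/2)*m*(v^2 - v0^2)
v^2 = 12^2 = 144
v0^2 = 5^2 = 25
v^2 - v0^2 = 144 - 25 = 119
W = (1/2)*10*119 = 595 J

595 J


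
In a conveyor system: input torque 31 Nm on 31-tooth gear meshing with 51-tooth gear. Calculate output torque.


Given: N1 = 31, N2 = 51, T1 = 31 Nm
Using T2/T1 = N2/N1
T2 = T1 * N2 / N1
T2 = 31 * 51 / 31
T2 = 1581 / 31
T2 = 51 Nm

51 Nm


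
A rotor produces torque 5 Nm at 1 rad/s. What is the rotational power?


Given: tau = 5 Nm, omega = 1 rad/s
Using P = tau * omega
P = 5 * 1
P = 5 W

5 W


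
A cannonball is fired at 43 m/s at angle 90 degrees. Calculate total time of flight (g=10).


Given: v0 = 43 m/s, theta = 90 deg, g = 10 m/s^2
sin(90) = 1
Using T = 2*v0*sin(theta) / g
T = 2*43*1 / 10
T = 86 / 10
T = 43/5 s

43/5 s


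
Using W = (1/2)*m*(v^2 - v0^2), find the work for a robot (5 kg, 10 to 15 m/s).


Given: m = 5 kg, v0 = 10 m/s, v = 15 m/s
Using W = (1/2)*m*(v^2 - v0^2)
v^2 = 15^2 = 225
v0^2 = 10^2 = 100
v^2 - v0^2 = 225 - 100 = 125
W = (1/2)*5*125 = 625/2 J

625/2 J


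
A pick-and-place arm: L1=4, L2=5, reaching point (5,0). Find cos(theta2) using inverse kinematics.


Given: L1 = 4, L2 = 5, target (x, y) = (5, 0)
Using cos(theta2) = (x^2 + y^2 - L1^2 - L2^2) / (2*L1*L2)
x^2 + y^2 = 5^2 + 0 = 25
L1^2 + L2^2 = 16 + 25 = 41
Numerator = 25 - 41 = -16
Denominator = 2*4*5 = 40
cos(theta2) = -16/40 = -2/5

-2/5


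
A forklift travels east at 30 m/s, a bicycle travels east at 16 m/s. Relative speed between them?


Given: v_A = 30 m/s east, v_B = 16 m/s east
Both move in the same direction; relative speed = |v_A - v_B|
|30 - 16| = |14|
= 14 m/s

14 m/s


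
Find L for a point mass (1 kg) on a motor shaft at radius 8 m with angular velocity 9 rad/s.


Given: m = 1 kg, r = 8 m, omega = 9 rad/s
For a point mass: I = m*r^2
I = 1*8^2 = 1*64 = 64
L = I*omega = 64*9
L = 576 kg*m^2/s

576 kg*m^2/s


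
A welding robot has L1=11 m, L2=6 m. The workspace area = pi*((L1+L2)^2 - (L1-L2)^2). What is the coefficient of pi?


Given: L1 = 11, L2 = 6
(L1+L2)^2 = (17)^2 = 289
(L1-L2)^2 = (5)^2 = 25
Difference = 289 - 25 = 264
This equals 4*L1*L2 = 4*11*6 = 264
Workspace area = 264*pi

264


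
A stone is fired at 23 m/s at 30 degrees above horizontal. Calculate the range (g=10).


Given: v0 = 23 m/s, theta = 30 deg, g = 10 m/s^2
sin(2*30) = sin(60) = sqrt(3)/2
Using R = v0^2 * sin(2*theta) / g
R = 23^2 * (sqrt(3)/2) / 10
R = 529 * sqrt(3) / 20
R = 529/20*sqrt(3) m

529/20*sqrt(3) m


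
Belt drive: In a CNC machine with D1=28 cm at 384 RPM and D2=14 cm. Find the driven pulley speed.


Given: D1 = 28 cm, w1 = 384 RPM, D2 = 14 cm
Using D1*w1 = D2*w2
w2 = D1*w1 / D2
w2 = 28*384 / 14
w2 = 10752 / 14
w2 = 768 RPM

768 RPM


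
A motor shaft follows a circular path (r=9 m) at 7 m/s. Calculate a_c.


Given: v = 7 m/s, r = 9 m
Using a_c = v^2 / r
a_c = 7^2 / 9
a_c = 49 / 9
a_c = 49/9 m/s^2

49/9 m/s^2


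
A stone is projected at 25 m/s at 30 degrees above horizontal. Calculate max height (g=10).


Given: v0 = 25 m/s, theta = 30 deg, g = 10 m/s^2
sin^2(30) = 1/4
Using H = v0^2 * sin^2(theta) / (2*g)
H = 25^2 * 1/4 / (2*10)
H = 625 * 1/4 / 20
H = 625/4 / 20
H = 125/16 m

125/16 m


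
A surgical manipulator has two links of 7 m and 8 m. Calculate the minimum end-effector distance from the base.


Given: L1 = 7 m, L2 = 8 m
For a 2-link planar arm, min reach = |L1 - L2| (second link folded back)
Min reach = |7 - 8|
Min reach = 1 m

1 m


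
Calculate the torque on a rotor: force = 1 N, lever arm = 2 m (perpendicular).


Given: F = 1 N, r = 2 m, angle = 90 deg (perpendicular)
Using tau = F * r * sin(90)
sin(90) = 1
tau = 1 * 2 * 1
tau = 2 Nm

2 Nm


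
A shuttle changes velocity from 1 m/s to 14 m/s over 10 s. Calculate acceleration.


Given: initial velocity v0 = 1 m/s, final velocity v = 14 m/s, time t = 10 s
Using a = (v - v0) / t
a = (14 - 1) / 10
a = 13 / 10
a = 13/10 m/s^2

13/10 m/s^2


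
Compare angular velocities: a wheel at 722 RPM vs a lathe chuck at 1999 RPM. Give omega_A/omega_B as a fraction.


Given: RPM_A = 722, RPM_B = 1999
omega = 2*pi*RPM/60, so omega_A/omega_B = RPM_A / RPM_B
omega_A/omega_B = 722 / 1999
omega_A/omega_B = 722/1999

722/1999


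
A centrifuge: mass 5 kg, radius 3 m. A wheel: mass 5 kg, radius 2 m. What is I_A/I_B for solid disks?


Given: M1=5 kg, R1=3 m, M2=5 kg, R2=2 m
For a disk: I = (1/2)*M*R^2, so I_A/I_B = (M1*R1^2)/(M2*R2^2)
M1*R1^2 = 5*9 = 45
M2*R2^2 = 5*4 = 20
I_A/I_B = 45/20 = 9/4

9/4


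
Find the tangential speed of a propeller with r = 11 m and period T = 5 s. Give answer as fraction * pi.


Given: radius r = 11 m, period T = 5 s
Using v = 2*pi*r / T
v = 2*pi*11 / 5
v = 22*pi / 5
v = 22/5*pi m/s

22/5*pi m/s


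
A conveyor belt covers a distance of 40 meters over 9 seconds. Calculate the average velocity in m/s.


Given: distance d = 40 m, time t = 9 s
Using v = d / t
v = 40 / 9
v = 40/9 m/s

40/9 m/s


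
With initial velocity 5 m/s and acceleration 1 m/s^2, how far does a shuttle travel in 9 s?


Given: v0 = 5 m/s, a = 1 m/s^2, t = 9 s
Using s = v0*t + (1/2)*a*t^2
s = 5*9 + (1/2)*1*9^2
s = 45 + (1/2)*81
s = 45 + 81/2
s = 171/2

171/2 m


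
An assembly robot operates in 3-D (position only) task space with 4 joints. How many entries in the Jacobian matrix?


Given: task space dimension = 3, joints = 4
Jacobian is a 3 x 4 matrix
Total entries = rows * columns
Total = 3 * 4
Total = 12

12


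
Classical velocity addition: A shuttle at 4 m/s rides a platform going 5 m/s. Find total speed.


Given: object velocity = 4 m/s, platform velocity = 5 m/s (same direction)
Using classical velocity addition: v_total = v_object + v_platform
v_total = 4 + 5
v_total = 9 m/s

9 m/s


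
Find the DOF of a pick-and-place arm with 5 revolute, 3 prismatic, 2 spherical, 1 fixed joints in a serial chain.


Given: serial robot with 5 revolute, 3 prismatic, 2 spherical, 1 fixed joints
DOF contribution per joint type: revolute=1, prismatic=1, spherical=3, fixed=0
DOF = 5*1 + 3*1 + 2*3 + 1*0
DOF = 14

14


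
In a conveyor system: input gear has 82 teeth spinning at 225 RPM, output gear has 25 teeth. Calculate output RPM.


Given: N1 = 82 teeth, w1 = 225 RPM, N2 = 25 teeth
Using N1*w1 = N2*w2
w2 = N1*w1 / N2
w2 = 82*225 / 25
w2 = 18450 / 25
w2 = 738 RPM

738 RPM


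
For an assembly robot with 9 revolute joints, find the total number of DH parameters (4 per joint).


Given: 9 joints, 4 DH parameters per joint (d, theta, a, alpha)
Total DH parameters = number_of_joints * 4
Total = 9 * 4
Total = 36

36


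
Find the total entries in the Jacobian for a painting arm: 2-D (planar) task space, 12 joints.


Given: task space dimension = 2, joints = 12
Jacobian is a 2 x 12 matrix
Total entries = rows * columns
Total = 2 * 12
Total = 24

24


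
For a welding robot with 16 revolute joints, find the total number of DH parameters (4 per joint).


Given: 16 joints, 4 DH parameters per joint (d, theta, a, alpha)
Total DH parameters = number_of_joints * 4
Total = 16 * 4
Total = 64

64


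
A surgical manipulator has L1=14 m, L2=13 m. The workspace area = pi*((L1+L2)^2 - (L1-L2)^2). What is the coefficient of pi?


Given: L1 = 14, L2 = 13
(L1+L2)^2 = (27)^2 = 729
(L1-L2)^2 = (1)^2 = 1
Difference = 729 - 1 = 728
This equals 4*L1*L2 = 4*14*13 = 728
Workspace area = 728*pi

728


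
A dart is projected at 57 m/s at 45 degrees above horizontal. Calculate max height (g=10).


Given: v0 = 57 m/s, theta = 45 deg, g = 10 m/s^2
sin^2(45) = 1/2
Using H = v0^2 * sin^2(theta) / (2*g)
H = 57^2 * 1/2 / (2*10)
H = 3249 * 1/2 / 20
H = 3249/2 / 20
H = 3249/40 m

3249/40 m


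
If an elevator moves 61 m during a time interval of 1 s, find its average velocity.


Given: distance d = 61 m, time t = 1 s
Using v = d / t
v = 61 / 1
v = 61 m/s

61 m/s


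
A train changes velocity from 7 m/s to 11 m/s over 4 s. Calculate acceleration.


Given: initial velocity v0 = 7 m/s, final velocity v = 11 m/s, time t = 4 s
Using a = (v - v0) / t
a = (11 - 7) / 4
a = 4 / 4
a = 1 m/s^2

1 m/s^2


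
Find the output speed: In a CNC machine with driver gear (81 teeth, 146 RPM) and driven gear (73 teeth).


Given: N1 = 81 teeth, w1 = 146 RPM, N2 = 73 teeth
Using N1*w1 = N2*w2
w2 = N1*w1 / N2
w2 = 81*146 / 73
w2 = 11826 / 73
w2 = 162 RPM

162 RPM


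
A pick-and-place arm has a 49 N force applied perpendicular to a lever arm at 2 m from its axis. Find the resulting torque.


Given: F = 49 N, r = 2 m, angle = 90 deg (perpendicular)
Using tau = F * r * sin(90)
sin(90) = 1
tau = 49 * 2 * 1
tau = 98 Nm

98 Nm


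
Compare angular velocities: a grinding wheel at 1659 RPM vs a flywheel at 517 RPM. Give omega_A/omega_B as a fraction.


Given: RPM_A = 1659, RPM_B = 517
omega = 2*pi*RPM/60, so omega_A/omega_B = RPM_A / RPM_B
omega_A/omega_B = 1659 / 517
omega_A/omega_B = 1659/517

1659/517


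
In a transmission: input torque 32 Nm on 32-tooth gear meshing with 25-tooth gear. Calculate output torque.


Given: N1 = 32, N2 = 25, T1 = 32 Nm
Using T2/T1 = N2/N1
T2 = T1 * N2 / N1
T2 = 32 * 25 / 32
T2 = 800 / 32
T2 = 25 Nm

25 Nm


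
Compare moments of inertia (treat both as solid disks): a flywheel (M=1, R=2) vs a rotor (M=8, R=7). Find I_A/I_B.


Given: M1=1 kg, R1=2 m, M2=8 kg, R2=7 m
For a disk: I = (1/2)*M*R^2, so I_A/I_B = (M1*R1^2)/(M2*R2^2)
M1*R1^2 = 1*4 = 4
M2*R2^2 = 8*49 = 392
I_A/I_B = 4/392 = 1/98

1/98


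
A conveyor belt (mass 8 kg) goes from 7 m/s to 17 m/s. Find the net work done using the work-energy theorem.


Given: m = 8 kg, v0 = 7 m/s, v = 17 m/s
Using W = (1/2)*m*(v^2 - v0^2)
v^2 = 17^2 = 289
v0^2 = 7^2 = 49
v^2 - v0^2 = 289 - 49 = 240
W = (1/2)*8*240 = 960 J

960 J


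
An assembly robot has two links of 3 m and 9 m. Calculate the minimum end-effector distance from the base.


Given: L1 = 3 m, L2 = 9 m
For a 2-link planar arm, min reach = |L1 - L2| (second link folded back)
Min reach = |3 - 9|
Min reach = 6 m

6 m


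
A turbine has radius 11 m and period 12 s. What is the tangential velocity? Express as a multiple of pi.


Given: radius r = 11 m, period T = 12 s
Using v = 2*pi*r / T
v = 2*pi*11 / 12
v = 22*pi / 12
v = 11/6*pi m/s

11/6*pi m/s


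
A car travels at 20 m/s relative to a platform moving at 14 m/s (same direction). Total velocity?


Given: object velocity = 20 m/s, platform velocity = 14 m/s (same direction)
Using classical velocity addition: v_total = v_object + v_platform
v_total = 20 + 14
v_total = 34 m/s

34 m/s


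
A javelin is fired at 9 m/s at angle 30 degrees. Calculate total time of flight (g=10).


Given: v0 = 9 m/s, theta = 30 deg, g = 10 m/s^2
sin(30) = 1/2
Using T = 2*v0*sin(theta) / g
T = 2*9*1/2 / 10
T = 9 / 10
T = 9/10 s

9/10 s


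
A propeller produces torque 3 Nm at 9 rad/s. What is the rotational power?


Given: tau = 3 Nm, omega = 9 rad/s
Using P = tau * omega
P = 3 * 9
P = 27 W

27 W


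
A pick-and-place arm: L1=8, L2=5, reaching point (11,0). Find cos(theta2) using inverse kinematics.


Given: L1 = 8, L2 = 5, target (x, y) = (11, 0)
Using cos(theta2) = (x^2 + y^2 - L1^2 - L2^2) / (2*L1*L2)
x^2 + y^2 = 11^2 + 0 = 121
L1^2 + L2^2 = 64 + 25 = 89
Numerator = 121 - 89 = 32
Denominator = 2*8*5 = 80
cos(theta2) = 32/80 = 2/5

2/5


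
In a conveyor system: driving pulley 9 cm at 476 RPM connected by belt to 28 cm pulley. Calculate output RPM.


Given: D1 = 9 cm, w1 = 476 RPM, D2 = 28 cm
Using D1*w1 = D2*w2
w2 = D1*w1 / D2
w2 = 9*476 / 28
w2 = 4284 / 28
w2 = 153 RPM

153 RPM


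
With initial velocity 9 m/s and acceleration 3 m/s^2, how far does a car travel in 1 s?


Given: v0 = 9 m/s, a = 3 m/s^2, t = 1 s
Using s = v0*t + (1/2)*a*t^2
s = 9*1 + (1/2)*3*1^2
s = 9 + (1/2)*3
s = 9 + 3/2
s = 21/2

21/2 m


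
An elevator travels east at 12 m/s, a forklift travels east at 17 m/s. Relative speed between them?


Given: v_A = 12 m/s east, v_B = 17 m/s east
Both move in the same direction; relative speed = |v_A - v_B|
|12 - 17| = |-5|
= 5 m/s

5 m/s


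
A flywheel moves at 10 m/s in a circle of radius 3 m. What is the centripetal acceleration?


Given: v = 10 m/s, r = 3 m
Using a_c = v^2 / r
a_c = 10^2 / 3
a_c = 100 / 3
a_c = 100/3 m/s^2

100/3 m/s^2


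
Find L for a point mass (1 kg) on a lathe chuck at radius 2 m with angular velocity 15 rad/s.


Given: m = 1 kg, r = 2 m, omega = 15 rad/s
For a point mass: I = m*r^2
I = 1*2^2 = 1*4 = 4
L = I*omega = 4*15
L = 60 kg*m^2/s

60 kg*m^2/s


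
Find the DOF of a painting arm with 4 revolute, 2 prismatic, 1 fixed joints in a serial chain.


Given: serial robot with 4 revolute, 2 prismatic, 1 fixed joints
DOF contribution per joint type: revolute=1, prismatic=1, spherical=3, fixed=0
DOF = 4*1 + 2*1 + 1*0
DOF = 6

6


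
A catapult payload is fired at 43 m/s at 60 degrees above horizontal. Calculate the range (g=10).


Given: v0 = 43 m/s, theta = 60 deg, g = 10 m/s^2
sin(2*60) = sin(120) = sqrt(3)/2
Using R = v0^2 * sin(2*theta) / g
R = 43^2 * (sqrt(3)/2) / 10
R = 1849 * sqrt(3) / 20
R = 1849/20*sqrt(3) m

1849/20*sqrt(3) m


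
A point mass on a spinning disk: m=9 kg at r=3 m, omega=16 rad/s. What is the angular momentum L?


Given: m = 9 kg, r = 3 m, omega = 16 rad/s
For a point mass: I = m*r^2
I = 9*3^2 = 9*9 = 81
L = I*omega = 81*16
L = 1296 kg*m^2/s

1296 kg*m^2/s


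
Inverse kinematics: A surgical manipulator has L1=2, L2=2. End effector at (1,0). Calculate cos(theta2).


Given: L1 = 2, L2 = 2, target (x, y) = (1, 0)
Using cos(theta2) = (x^2 + y^2 - L1^2 - L2^2) / (2*L1*L2)
x^2 + y^2 = 1^2 + 0 = 1
L1^2 + L2^2 = 4 + 4 = 8
Numerator = 1 - 8 = -7
Denominator = 2*2*2 = 8
cos(theta2) = -7/8 = -7/8

-7/8


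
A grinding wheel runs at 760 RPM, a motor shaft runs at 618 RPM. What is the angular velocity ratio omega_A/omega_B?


Given: RPM_A = 760, RPM_B = 618
omega = 2*pi*RPM/60, so omega_A/omega_B = RPM_A / RPM_B
omega_A/omega_B = 760 / 618
omega_A/omega_B = 380/309

380/309


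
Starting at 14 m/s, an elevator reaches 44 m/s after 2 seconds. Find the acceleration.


Given: initial velocity v0 = 14 m/s, final velocity v = 44 m/s, time t = 2 s
Using a = (v - v0) / t
a = (44 - 14) / 2
a = 30 / 2
a = 15 m/s^2

15 m/s^2


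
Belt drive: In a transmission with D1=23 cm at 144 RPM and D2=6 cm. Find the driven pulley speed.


Given: D1 = 23 cm, w1 = 144 RPM, D2 = 6 cm
Using D1*w1 = D2*w2
w2 = D1*w1 / D2
w2 = 23*144 / 6
w2 = 3312 / 6
w2 = 552 RPM

552 RPM


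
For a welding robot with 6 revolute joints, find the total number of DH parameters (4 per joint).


Given: 6 joints, 4 DH parameters per joint (d, theta, a, alpha)
Total DH parameters = number_of_joints * 4
Total = 6 * 4
Total = 24

24


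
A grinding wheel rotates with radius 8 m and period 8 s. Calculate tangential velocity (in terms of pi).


Given: radius r = 8 m, period T = 8 s
Using v = 2*pi*r / T
v = 2*pi*8 / 8
v = 16*pi / 8
v = 2*pi m/s

2*pi m/s


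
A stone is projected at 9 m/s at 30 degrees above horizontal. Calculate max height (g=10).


Given: v0 = 9 m/s, theta = 30 deg, g = 10 m/s^2
sin^2(30) = 1/4
Using H = v0^2 * sin^2(theta) / (2*g)
H = 9^2 * 1/4 / (2*10)
H = 81 * 1/4 / 20
H = 81/4 / 20
H = 81/80 m

81/80 m


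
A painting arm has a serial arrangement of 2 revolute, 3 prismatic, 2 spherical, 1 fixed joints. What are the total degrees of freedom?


Given: serial robot with 2 revolute, 3 prismatic, 2 spherical, 1 fixed joints
DOF contribution per joint type: revolute=1, prismatic=1, spherical=3, fixed=0
DOF = 2*1 + 3*1 + 2*3 + 1*0
DOF = 11

11


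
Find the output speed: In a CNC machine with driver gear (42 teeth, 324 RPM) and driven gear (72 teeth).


Given: N1 = 42 teeth, w1 = 324 RPM, N2 = 72 teeth
Using N1*w1 = N2*w2
w2 = N1*w1 / N2
w2 = 42*324 / 72
w2 = 13608 / 72
w2 = 189 RPM

189 RPM


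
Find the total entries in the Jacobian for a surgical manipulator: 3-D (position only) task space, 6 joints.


Given: task space dimension = 3, joints = 6
Jacobian is a 3 x 6 matrix
Total entries = rows * columns
Total = 3 * 6
Total = 18

18


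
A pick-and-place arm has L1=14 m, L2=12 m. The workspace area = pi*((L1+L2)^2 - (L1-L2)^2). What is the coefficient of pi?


Given: L1 = 14, L2 = 12
(L1+L2)^2 = (26)^2 = 676
(L1-L2)^2 = (2)^2 = 4
Difference = 676 - 4 = 672
This equals 4*L1*L2 = 4*14*12 = 672
Workspace area = 672*pi

672


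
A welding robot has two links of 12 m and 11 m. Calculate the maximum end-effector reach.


Given: L1 = 12 m, L2 = 11 m
For a 2-link planar arm, max reach = L1 + L2 (fully extended)
Max reach = 12 + 11
Max reach = 23 m

23 m


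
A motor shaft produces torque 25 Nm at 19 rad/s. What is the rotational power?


Given: tau = 25 Nm, omega = 19 rad/s
Using P = tau * omega
P = 25 * 19
P = 475 W

475 W


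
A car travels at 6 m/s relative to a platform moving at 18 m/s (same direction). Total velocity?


Given: object velocity = 6 m/s, platform velocity = 18 m/s (same direction)
Using classical velocity addition: v_total = v_object + v_platform
v_total = 6 + 18
v_total = 24 m/s

24 m/s


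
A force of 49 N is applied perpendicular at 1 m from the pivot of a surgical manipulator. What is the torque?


Given: F = 49 N, r = 1 m, angle = 90 deg (perpendicular)
Using tau = F * r * sin(90)
sin(90) = 1
tau = 49 * 1 * 1
tau = 49 Nm

49 Nm


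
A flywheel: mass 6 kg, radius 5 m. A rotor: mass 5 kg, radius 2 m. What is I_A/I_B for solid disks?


Given: M1=6 kg, R1=5 m, M2=5 kg, R2=2 m
For a disk: I = (1/2)*M*R^2, so I_A/I_B = (M1*R1^2)/(M2*R2^2)
M1*R1^2 = 6*25 = 150
M2*R2^2 = 5*4 = 20
I_A/I_B = 150/20 = 15/2

15/2


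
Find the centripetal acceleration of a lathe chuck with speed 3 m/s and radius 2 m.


Given: v = 3 m/s, r = 2 m
Using a_c = v^2 / r
a_c = 3^2 / 2
a_c = 9 / 2
a_c = 9/2 m/s^2

9/2 m/s^2


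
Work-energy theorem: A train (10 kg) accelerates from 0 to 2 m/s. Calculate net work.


Given: m = 10 kg, v0 = 0 m/s, v = 2 m/s
Using W = (1/2)*m*(v^2 - v0^2)
v^2 = 2^2 = 4
v0^2 = 0^2 = 0
v^2 - v0^2 = 4 - 0 = 4
W = (1/2)*10*4 = 20 J

20 J


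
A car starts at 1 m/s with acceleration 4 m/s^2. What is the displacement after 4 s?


Given: v0 = 1 m/s, a = 4 m/s^2, t = 4 s
Using s = v0*t + (1/2)*a*t^2
s = 1*4 + (1/2)*4*4^2
s = 4 + (1/2)*64
s = 4 + 32
s = 36

36 m


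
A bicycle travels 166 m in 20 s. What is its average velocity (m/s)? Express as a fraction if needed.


Given: distance d = 166 m, time t = 20 s
Using v = d / t
v = 166 / 20
v = 83/10 m/s

83/10 m/s


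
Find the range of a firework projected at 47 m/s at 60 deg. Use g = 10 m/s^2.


Given: v0 = 47 m/s, theta = 60 deg, g = 10 m/s^2
sin(2*60) = sin(120) = sqrt(3)/2
Using R = v0^2 * sin(2*theta) / g
R = 47^2 * (sqrt(3)/2) / 10
R = 2209 * sqrt(3) / 20
R = 2209/20*sqrt(3) m

2209/20*sqrt(3) m
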